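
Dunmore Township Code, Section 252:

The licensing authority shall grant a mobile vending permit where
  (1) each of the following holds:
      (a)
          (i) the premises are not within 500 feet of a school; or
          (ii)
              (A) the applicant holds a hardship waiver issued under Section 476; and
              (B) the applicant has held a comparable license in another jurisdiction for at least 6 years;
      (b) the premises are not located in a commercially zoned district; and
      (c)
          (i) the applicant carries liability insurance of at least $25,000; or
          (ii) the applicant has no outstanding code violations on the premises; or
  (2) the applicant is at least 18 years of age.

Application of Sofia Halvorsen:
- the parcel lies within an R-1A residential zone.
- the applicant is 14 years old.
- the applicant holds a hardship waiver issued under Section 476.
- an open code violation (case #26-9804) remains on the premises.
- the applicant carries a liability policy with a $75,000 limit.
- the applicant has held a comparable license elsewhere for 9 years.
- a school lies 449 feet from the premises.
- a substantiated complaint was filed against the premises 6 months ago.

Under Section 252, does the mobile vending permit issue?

Yes — granted.

(i) ≥500 ft from school — fails.
(A) hardship waiver — holds.
(B) prior license ≥ 6 yr — satisfied.
(ii): T AND T → true.
So (a) is satisfied (F OR T).
(b) not (commercially zoned) — holds.
(i) insurance ≥ $25,000 — met.
(ii) no code violations — not satisfied.
So (c) is satisfied (T OR F).
So (1) is satisfied (T AND T AND T).
(2) age ≥ 18 — not satisfied.
Overall = T OR F = true.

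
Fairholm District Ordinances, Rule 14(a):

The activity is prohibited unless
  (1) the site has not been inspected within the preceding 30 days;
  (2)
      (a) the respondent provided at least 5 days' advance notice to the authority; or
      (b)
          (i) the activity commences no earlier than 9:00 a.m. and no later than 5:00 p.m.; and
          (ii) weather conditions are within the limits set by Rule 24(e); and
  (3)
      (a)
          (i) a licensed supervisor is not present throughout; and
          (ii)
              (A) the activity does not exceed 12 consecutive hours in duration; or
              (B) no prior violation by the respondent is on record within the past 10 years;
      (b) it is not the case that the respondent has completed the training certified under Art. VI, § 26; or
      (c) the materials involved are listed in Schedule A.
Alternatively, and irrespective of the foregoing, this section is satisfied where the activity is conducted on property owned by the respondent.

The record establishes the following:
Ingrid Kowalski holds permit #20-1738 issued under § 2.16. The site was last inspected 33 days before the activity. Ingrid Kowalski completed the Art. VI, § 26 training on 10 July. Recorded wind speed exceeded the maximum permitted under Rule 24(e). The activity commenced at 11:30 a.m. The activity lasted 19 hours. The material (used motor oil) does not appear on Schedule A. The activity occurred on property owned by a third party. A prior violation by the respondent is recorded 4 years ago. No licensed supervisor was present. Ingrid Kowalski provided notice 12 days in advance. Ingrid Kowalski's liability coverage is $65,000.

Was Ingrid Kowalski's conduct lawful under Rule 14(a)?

No — unlawful.

(1) not (site inspected) — holds.
(a) ≥5 days' notice — met.
(i) start within hours — satisfied.
(ii) weather ok — fails.
So (b) is not satisfied (T AND F).
(2): T OR F → true.
(i) not (supervisor present) — met.
(A) ≤ 12 hrs duration — not satisfied.
(B) no prior violation — not met.
(ii): F OR F → false.
So (a) is not satisfied (T AND F).
(b) not (training certified) — not met.
(c) Schedule A material — fails.
So (3) is not satisfied (F OR F OR F).
So Overall is not satisfied (T AND T AND F).
Exception (own property) — not satisfied.
Result: main false OR exception false → false.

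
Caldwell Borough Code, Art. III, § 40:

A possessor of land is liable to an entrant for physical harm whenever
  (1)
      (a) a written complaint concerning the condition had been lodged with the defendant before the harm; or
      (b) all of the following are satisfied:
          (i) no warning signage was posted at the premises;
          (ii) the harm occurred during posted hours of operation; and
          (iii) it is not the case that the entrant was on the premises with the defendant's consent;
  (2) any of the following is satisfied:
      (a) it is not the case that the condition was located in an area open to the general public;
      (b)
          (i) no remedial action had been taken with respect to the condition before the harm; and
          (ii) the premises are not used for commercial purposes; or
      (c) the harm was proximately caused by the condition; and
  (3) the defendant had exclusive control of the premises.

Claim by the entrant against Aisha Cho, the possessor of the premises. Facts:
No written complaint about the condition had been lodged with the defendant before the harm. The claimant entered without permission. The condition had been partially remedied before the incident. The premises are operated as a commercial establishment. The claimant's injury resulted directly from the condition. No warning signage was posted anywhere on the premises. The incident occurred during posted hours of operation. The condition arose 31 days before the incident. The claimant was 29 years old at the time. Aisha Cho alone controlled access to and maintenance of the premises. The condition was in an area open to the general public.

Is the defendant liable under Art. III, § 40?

(a) complaint lodged — not met.
(i) no signage posted — holds.
(ii) during posted hours — holds.
(iii) not (consent to enter) — met.
(b): T AND T AND T → true.
(1) = F OR T = true.
(a) not (public area) — not satisfied.
(i) no remedial action — not met.
(ii) not (commercial use) — not satisfied.
(b) = F AND F = false.
(c) proximate cause — satisfied.
So (2) is satisfied (F OR F OR T).
(3) exclusive control — satisfied.
So Overall is satisfied (T AND T AND T).

Yes — liable.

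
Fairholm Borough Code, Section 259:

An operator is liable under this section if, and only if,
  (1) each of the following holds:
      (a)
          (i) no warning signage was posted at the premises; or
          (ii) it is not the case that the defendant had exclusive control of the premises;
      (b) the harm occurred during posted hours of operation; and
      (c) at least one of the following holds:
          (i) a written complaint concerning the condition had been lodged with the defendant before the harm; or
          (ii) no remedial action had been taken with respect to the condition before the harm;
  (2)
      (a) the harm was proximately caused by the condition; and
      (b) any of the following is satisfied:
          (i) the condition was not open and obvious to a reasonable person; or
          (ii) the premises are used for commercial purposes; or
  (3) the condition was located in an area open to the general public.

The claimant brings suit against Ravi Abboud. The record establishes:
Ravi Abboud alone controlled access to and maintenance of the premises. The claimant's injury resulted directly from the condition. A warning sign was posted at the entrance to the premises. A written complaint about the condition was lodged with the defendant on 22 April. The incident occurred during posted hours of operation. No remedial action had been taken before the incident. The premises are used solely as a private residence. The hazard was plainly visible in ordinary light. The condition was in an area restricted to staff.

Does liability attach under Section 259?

(i) no signage posted — not satisfied.
(ii) not (exclusive control) — not satisfied.
So (a) is not satisfied (F OR F).
(b) during posted hours — satisfied.
(i) complaint lodged — holds.
(ii) no remedial action — holds.
(c) = T OR T = true.
(1) = F AND T AND T = false.
(a) proximate cause — holds.
(i) not open/obvious — not met.
(ii) commercial use — fails.
So (b) is not satisfied (F OR F).
(2): T AND F → false.
(3) public area — not satisfied.
Overall: F OR F OR F → false.

No — not liable.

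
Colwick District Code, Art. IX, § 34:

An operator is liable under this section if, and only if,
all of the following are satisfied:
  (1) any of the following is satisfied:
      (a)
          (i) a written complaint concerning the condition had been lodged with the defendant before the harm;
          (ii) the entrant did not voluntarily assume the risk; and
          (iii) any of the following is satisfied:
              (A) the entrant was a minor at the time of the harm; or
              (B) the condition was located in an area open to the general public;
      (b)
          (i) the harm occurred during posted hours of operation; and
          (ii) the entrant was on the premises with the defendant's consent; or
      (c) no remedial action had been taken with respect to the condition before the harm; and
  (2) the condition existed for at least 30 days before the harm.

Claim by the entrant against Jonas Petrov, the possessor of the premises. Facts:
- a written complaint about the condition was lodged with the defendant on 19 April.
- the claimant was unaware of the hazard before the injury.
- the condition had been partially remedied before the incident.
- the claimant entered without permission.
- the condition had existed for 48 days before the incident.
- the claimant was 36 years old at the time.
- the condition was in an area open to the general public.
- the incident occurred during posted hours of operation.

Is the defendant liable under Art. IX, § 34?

Yes — liable.

(i) complaint lodged — met.
(ii) no assumed risk — holds.
(A) entrant a minor — fails.
(B) public area — holds.
(iii) = F OR T = true.
So (a) is satisfied (T AND T AND T).
(i) during posted hours — satisfied.
(ii) consent to enter — fails.
(b): T AND F → false.
(c) no remedial action — fails.
(1) = T OR F OR F = true.
(2) condition ≥30 days old — satisfied.
Overall: T AND T → true.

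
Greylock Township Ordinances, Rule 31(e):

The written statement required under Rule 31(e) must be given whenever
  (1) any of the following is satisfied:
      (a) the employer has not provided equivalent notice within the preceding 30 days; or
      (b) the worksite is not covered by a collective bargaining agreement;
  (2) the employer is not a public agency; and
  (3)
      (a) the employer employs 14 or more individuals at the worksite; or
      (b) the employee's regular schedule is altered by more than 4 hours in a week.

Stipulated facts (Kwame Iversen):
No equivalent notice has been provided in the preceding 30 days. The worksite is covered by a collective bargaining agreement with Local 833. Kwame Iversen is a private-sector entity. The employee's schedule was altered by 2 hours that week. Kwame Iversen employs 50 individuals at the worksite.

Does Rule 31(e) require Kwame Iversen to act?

(a) no recent notice — holds.
(b) no CBA — fails.
(1) = T OR F = true.
(2) not (public agency) — satisfied.
(a) ≥ 14 at site — met.
(b) schedule shift > 4h — not met.
(3) = T OR F = true.
So Overall is satisfied (T AND T AND T).

Yes — required.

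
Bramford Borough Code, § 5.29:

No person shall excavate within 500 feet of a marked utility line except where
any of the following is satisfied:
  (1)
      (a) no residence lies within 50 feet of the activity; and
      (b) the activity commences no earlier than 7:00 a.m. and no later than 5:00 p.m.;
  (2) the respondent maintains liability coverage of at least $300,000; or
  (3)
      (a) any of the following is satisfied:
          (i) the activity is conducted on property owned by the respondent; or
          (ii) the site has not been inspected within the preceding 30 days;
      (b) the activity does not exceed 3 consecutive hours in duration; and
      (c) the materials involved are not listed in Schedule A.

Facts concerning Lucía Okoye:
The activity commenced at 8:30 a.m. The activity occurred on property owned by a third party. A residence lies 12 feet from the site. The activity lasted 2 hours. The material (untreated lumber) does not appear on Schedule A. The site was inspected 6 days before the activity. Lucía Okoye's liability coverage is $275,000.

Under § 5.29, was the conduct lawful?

(a) no residence in 50 ft — fails.
(b) start within hours — met.
(1): F AND T → false.
(2) coverage ≥ $300,000 — fails.
(i) own property — fails.
(ii) not (site inspected) — not satisfied.
(a): F OR F → false.
(b) ≤ 3 hrs duration — met.
(c) not (Schedule A material) — met.
(3) = F AND T AND T = false.
So Overall is not satisfied (F OR F OR F).

No — unlawful.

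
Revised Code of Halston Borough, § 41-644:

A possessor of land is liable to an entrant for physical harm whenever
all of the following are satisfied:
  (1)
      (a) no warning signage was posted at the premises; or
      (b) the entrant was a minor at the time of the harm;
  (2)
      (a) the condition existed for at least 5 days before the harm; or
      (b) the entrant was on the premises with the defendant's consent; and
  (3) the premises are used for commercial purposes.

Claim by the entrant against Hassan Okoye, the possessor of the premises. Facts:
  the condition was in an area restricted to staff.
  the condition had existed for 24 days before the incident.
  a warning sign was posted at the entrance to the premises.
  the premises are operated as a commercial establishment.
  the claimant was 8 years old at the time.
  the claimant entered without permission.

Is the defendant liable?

Yes — liable.

(a) no signage posted — not met.
(b) entrant a minor — holds.
(1) = F OR T = true.
(a) condition ≥5 days old — met.
(b) consent to enter — not satisfied.
(2) = T OR F = true.
(3) commercial use — met.
Overall = T AND T AND T = true.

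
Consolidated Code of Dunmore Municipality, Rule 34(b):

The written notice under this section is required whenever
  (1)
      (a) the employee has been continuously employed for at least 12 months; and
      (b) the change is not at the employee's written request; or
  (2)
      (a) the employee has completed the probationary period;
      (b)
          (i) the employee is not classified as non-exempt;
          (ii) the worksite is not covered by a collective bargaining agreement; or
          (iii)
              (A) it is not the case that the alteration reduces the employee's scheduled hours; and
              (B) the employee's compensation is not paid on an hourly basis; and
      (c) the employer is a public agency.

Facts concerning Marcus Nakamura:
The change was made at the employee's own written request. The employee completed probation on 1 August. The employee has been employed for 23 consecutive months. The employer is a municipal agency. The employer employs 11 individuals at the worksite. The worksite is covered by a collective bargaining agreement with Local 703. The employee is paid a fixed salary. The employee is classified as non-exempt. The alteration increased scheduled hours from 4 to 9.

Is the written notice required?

(a) tenure ≥ 12 mo. — met.
(b) not employee-requested — not satisfied.
(1) = T AND F = false.
(a) past probation — met.
(i) not (non-exempt) — fails.
(ii) no CBA — fails.
(A) not (hours reduced) — satisfied.
(B) not (hourly-paid) — satisfied.
So (iii) is satisfied (T AND T).
So (b) is satisfied (F OR F OR T).
(c) public agency — holds.
(2) = T AND T AND T = true.
So Overall is satisfied (F OR T).

Yes — required.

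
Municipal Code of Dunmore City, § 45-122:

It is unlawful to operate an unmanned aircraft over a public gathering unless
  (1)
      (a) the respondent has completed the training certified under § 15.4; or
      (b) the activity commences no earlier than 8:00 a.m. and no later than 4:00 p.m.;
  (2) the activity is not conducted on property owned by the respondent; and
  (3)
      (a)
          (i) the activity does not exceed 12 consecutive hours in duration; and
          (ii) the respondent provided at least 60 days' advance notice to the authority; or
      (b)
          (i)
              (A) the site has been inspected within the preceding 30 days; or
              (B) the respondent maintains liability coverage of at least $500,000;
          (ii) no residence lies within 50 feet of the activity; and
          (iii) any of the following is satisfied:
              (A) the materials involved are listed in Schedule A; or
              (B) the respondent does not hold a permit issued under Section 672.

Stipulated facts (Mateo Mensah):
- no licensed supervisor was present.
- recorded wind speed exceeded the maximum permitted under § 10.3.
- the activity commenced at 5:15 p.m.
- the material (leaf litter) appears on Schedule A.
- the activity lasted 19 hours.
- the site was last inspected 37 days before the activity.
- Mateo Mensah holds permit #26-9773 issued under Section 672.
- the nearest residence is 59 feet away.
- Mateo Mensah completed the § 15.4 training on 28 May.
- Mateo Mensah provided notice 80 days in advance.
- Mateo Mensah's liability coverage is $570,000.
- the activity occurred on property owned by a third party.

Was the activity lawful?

Yes — lawful.

(a) training certified — satisfied.
(b) start within hours — not met.
(1) = T OR F = true.
(2) not (own property) — holds.
(i) ≤ 12 hrs duration — not satisfied.
(ii) ≥60 days' notice — satisfied.
So (a) is not satisfied (F AND T).
(A) site inspected — fails.
(B) coverage ≥ $500,000 — met.
(i): F OR T → true.
(ii) no residence in 50 ft — holds.
(A) Schedule A material — holds.
(B) not (holds permit) — not met.
(iii): T OR F → true.
So (b) is satisfied (T AND T AND T).
So (3) is satisfied (F OR T).
Overall = T AND T AND T = true.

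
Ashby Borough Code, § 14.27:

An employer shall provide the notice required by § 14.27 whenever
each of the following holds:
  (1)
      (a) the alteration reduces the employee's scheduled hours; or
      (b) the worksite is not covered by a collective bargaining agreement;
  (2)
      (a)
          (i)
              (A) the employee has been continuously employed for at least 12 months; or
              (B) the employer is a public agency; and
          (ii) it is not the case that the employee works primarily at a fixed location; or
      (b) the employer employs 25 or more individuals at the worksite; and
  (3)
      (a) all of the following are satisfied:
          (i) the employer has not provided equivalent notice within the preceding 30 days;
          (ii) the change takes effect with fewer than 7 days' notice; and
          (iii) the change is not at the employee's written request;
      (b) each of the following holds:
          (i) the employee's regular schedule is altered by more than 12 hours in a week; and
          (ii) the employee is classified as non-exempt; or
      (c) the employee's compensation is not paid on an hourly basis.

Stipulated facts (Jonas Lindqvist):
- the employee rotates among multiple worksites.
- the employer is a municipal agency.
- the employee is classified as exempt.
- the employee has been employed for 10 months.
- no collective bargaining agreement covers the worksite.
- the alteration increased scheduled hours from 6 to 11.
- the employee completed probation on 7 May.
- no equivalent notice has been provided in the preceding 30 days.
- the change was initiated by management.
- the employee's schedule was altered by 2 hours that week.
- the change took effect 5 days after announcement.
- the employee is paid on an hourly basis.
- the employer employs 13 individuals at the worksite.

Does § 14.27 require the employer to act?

(a) hours reduced — not satisfied.
(b) no CBA — met.
So (1) is satisfied (F OR T).
(A) tenure ≥ 12 mo. — fails.
(B) public agency — satisfied.
So (i) is satisfied (F OR T).
(ii) not (fixed location) — holds.
So (a) is satisfied (T AND T).
(b) ≥ 25 at site — not satisfied.
(2) = T OR F = true.
(i) no recent notice — holds.
(ii) < 7 days' notice — satisfied.
(iii) not employee-requested — holds.
(a) = T AND T AND T = true.
(i) schedule shift > 12h — fails.
(ii) non-exempt — fails.
So (b) is not satisfied (F AND F).
(c) not (hourly-paid) — not satisfied.
So (3) is satisfied (T OR F OR F).
Overall: T AND T AND T → true.

Yes — required.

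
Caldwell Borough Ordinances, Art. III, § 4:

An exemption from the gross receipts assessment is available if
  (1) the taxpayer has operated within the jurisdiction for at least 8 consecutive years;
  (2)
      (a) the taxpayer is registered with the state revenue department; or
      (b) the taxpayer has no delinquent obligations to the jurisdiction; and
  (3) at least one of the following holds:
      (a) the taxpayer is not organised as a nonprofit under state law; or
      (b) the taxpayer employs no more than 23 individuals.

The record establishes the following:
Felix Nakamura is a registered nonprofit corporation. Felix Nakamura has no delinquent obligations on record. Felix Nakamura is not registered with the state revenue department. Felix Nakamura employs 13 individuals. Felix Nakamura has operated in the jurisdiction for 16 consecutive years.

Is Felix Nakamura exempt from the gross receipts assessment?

Yes — exempt.

(1) ≥ 8 yrs in jurisdiction — met.
(a) state-registered — not met.
(b) no delinquency — met.
So (2) is satisfied (F OR T).
(a) not (nonprofit) — not met.
(b) ≤ 23 employees — met.
(3): F OR T → true.
Overall: T AND T AND T → true.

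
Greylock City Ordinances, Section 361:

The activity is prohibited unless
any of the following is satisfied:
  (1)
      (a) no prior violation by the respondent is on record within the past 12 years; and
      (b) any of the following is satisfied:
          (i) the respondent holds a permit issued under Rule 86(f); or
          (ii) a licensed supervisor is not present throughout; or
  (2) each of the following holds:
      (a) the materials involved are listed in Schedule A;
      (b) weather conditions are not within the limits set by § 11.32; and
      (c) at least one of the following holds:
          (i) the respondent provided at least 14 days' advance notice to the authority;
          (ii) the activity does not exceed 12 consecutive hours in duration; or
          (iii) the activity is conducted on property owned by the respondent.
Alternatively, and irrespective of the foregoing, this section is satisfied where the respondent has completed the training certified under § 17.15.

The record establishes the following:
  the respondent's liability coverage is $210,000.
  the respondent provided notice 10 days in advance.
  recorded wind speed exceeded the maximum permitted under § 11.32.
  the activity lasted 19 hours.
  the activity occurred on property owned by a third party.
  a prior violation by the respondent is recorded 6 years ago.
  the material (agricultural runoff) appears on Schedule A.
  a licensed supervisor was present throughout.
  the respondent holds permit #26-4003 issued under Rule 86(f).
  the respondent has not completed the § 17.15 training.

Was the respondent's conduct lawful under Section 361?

(a) no prior violation — not met.
(i) holds permit — met.
(ii) not (supervisor present) — not satisfied.
(b): T OR F → true.
So (1) is not satisfied (F AND T).
(a) Schedule A material — satisfied.
(b) not (weather ok) — holds.
(i) ≥14 days' notice — not met.
(ii) ≤ 12 hrs duration — not satisfied.
(iii) own property — fails.
So (c) is not satisfied (F OR F OR F).
So (2) is not satisfied (T AND T AND F).
Overall = F OR F = false.
Exception (training certified) — not satisfied.
Result: main false OR exception false → false.

No — unlawful.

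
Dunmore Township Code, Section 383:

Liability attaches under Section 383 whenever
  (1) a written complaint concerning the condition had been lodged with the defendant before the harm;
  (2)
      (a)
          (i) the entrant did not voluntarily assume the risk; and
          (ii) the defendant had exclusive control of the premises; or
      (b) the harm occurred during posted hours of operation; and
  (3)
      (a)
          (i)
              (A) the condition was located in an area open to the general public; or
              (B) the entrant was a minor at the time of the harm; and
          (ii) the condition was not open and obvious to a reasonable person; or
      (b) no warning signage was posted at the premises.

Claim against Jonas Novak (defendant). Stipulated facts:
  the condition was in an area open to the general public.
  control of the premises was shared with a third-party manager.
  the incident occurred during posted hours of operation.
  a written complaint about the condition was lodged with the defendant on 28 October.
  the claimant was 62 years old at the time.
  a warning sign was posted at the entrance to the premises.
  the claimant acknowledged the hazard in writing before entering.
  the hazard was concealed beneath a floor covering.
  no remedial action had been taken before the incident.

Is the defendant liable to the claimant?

Yes — liable.

(1) complaint lodged — satisfied.
(i) no assumed risk — not met.
(ii) exclusive control — not satisfied.
(a) = F AND F = false.
(b) during posted hours — satisfied.
So (2) is satisfied (F OR T).
(A) public area — satisfied.
(B) entrant a minor — not satisfied.
(i) = T OR F = true.
(ii) not open/obvious — satisfied.
(a): T AND T → true.
(b) no signage posted — fails.
So (3) is satisfied (T OR F).
Overall: T AND T AND T → true.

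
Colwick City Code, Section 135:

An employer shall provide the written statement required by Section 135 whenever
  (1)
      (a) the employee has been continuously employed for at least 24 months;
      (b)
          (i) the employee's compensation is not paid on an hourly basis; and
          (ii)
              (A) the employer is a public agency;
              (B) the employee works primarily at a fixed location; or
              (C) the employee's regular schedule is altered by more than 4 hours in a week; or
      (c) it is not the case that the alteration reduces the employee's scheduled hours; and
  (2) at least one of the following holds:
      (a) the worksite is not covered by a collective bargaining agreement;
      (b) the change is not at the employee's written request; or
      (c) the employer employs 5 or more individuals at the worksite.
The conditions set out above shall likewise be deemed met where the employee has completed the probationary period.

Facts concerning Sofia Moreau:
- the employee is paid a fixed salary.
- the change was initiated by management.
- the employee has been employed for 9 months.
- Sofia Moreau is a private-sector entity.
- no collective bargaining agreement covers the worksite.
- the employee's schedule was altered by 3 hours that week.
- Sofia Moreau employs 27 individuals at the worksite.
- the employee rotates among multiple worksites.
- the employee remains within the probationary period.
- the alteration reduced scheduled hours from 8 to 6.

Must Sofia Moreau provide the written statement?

(a) tenure ≥ 24 mo. — not satisfied.
(i) not (hourly-paid) — satisfied.
(A) public agency — fails.
(B) fixed location — not met.
(C) schedule shift > 4h — not met.
(ii): F OR F OR F → false.
(b): T AND F → false.
(c) not (hours reduced) — fails.
So (1) is not satisfied (F OR F OR F).
(a) no CBA — holds.
(b) not employee-requested — satisfied.
(c) ≥ 5 at site — met.
(2): T OR T OR T → true.
Overall: F AND T → false.
Exception (past probation) — not satisfied.
Result: main false OR exception false → false.

No — not required.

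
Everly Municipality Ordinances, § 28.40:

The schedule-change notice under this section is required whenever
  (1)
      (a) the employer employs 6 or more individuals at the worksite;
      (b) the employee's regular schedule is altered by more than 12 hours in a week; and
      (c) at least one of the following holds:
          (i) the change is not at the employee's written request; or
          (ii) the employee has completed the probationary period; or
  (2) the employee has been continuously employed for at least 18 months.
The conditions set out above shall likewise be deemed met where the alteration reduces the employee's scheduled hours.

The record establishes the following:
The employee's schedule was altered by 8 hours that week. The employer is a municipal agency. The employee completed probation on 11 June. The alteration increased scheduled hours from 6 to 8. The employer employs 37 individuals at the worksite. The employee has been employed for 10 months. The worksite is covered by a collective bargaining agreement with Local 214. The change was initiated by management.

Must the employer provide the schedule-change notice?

No — not required.

(a) ≥ 6 at site — satisfied.
(b) schedule shift > 12h — not met.
(i) not employee-requested — satisfied.
(ii) past probation — holds.
(c): T OR T → true.
So (1) is not satisfied (T AND F AND T).
(2) tenure ≥ 18 mo. — not met.
So Overall is not satisfied (F OR F).
Exception (hours reduced) — not satisfied.
Result: main false OR exception false → false.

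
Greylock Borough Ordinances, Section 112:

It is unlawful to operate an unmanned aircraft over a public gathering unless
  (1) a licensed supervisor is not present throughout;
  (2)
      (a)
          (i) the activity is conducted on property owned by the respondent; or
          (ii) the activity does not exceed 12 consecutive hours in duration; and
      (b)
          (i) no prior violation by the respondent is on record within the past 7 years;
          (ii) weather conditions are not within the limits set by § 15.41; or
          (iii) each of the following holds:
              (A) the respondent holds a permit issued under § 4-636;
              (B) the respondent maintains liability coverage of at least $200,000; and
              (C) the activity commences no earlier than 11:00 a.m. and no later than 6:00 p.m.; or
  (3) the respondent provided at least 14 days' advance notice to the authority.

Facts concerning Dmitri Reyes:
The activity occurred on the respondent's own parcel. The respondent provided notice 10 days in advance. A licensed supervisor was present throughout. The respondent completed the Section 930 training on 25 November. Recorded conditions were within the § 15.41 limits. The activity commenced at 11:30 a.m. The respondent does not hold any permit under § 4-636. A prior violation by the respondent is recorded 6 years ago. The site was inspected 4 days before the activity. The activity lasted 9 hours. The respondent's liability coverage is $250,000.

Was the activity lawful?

No — unlawful.

(1) not (supervisor present) — fails.
(i) own property — holds.
(ii) ≤ 12 hrs duration — satisfied.
(a) = T OR T = true.
(i) no prior violation — not satisfied.
(ii) not (weather ok) — not met.
(A) holds permit — not met.
(B) coverage ≥ $200,000 — satisfied.
(C) start within hours — holds.
(iii) = F AND T AND T = false.
(b): F OR F OR F → false.
So (2) is not satisfied (T AND F).
(3) ≥14 days' notice — not satisfied.
So Overall is not satisfied (F OR F OR F).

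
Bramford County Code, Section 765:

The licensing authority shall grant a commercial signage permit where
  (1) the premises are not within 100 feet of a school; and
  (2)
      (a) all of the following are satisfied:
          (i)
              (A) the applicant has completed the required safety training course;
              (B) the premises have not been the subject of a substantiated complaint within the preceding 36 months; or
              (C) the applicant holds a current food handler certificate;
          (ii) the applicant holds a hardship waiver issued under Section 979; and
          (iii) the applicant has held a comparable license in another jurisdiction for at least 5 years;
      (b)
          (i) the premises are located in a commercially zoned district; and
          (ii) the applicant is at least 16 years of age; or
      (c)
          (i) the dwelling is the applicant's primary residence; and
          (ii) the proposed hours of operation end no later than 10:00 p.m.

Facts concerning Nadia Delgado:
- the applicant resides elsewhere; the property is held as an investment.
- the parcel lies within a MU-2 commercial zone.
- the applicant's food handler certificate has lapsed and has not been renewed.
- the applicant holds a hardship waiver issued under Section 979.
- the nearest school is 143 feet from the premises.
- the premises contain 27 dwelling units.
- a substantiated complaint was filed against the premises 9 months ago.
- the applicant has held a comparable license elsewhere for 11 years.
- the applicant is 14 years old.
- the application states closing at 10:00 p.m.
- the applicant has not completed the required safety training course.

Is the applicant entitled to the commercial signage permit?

No — denied.

(1) ≥100 ft from school — holds.
(A) safety training — not satisfied.
(B) no complaint in 36 mo. — not satisfied.
(C) food handler cert. — fails.
So (i) is not satisfied (F OR F OR F).
(ii) hardship waiver — met.
(iii) prior license ≥ 5 yr — met.
(a) = F AND T AND T = false.
(i) commercially zoned — holds.
(ii) age ≥ 16 — not satisfied.
So (b) is not satisfied (T AND F).
(i) primary residence — fails.
(ii) closes by 10 p.m. — holds.
(c): F AND T → false.
(2): F OR F OR F → false.
Overall: T AND F → false.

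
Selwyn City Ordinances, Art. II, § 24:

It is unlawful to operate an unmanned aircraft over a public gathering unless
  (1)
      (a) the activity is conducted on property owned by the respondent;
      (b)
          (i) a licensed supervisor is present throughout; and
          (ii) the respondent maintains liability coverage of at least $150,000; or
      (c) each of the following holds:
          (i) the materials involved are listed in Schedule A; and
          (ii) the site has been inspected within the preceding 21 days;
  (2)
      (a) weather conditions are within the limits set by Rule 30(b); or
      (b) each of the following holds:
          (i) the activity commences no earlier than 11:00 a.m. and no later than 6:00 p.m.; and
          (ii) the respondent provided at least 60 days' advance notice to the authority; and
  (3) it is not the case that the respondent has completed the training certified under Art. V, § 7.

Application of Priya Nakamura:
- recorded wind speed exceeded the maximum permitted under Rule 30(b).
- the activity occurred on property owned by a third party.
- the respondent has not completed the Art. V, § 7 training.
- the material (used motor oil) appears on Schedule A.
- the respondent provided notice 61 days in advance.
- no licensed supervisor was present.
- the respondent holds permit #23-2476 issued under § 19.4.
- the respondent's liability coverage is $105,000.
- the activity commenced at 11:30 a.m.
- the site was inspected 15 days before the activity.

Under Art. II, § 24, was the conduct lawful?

(a) own property — not satisfied.
(i) supervisor present — not met.
(ii) coverage ≥ $150,000 — not satisfied.
(b): F AND F → false.
(i) Schedule A material — holds.
(ii) site inspected — holds.
(c) = T AND T = true.
(1) = F OR F OR T = true.
(a) weather ok — not met.
(i) start within hours — satisfied.
(ii) ≥60 days' notice — met.
So (b) is satisfied (T AND T).
(2) = F OR T = true.
(3) not (training certified) — holds.
Overall = T AND T AND T = true.

Yes — lawful.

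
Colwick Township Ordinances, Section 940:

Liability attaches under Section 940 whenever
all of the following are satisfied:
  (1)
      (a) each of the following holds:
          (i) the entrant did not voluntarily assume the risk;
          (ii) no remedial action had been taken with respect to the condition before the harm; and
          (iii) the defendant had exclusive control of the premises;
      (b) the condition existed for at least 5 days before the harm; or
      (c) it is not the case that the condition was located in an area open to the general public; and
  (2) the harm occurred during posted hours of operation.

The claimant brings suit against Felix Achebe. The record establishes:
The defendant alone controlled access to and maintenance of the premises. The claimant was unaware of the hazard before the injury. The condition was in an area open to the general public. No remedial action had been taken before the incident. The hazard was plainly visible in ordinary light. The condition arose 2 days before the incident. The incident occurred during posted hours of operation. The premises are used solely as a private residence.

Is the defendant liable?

(i) no assumed risk — met.
(ii) no remedial action — met.
(iii) exclusive control — met.
(a): T AND T AND T → true.
(b) condition ≥5 days old — fails.
(c) not (public area) — not satisfied.
(1): T OR F OR F → true.
(2) during posted hours — met.
Overall = T AND T = true.

Yes — liable.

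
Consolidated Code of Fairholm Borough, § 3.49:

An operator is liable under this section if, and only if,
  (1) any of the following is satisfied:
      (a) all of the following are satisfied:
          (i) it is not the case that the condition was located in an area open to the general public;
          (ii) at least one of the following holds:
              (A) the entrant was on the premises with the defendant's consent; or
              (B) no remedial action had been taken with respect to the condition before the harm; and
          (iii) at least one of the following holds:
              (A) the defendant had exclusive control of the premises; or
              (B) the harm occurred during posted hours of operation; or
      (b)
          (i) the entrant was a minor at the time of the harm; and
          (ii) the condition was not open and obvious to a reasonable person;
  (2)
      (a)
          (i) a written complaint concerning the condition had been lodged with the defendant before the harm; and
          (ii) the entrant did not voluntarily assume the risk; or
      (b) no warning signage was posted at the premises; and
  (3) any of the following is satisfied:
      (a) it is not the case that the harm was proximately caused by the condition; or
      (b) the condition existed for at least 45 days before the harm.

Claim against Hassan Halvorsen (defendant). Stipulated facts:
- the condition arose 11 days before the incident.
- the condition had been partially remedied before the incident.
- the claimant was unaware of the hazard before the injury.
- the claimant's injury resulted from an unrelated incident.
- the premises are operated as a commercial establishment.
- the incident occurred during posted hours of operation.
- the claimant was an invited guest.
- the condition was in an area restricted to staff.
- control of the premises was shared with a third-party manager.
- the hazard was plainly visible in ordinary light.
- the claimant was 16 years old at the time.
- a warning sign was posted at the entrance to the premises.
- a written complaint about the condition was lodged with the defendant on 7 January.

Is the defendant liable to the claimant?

Yes — liable.

(i) not (public area) — satisfied.
(A) consent to enter — met.
(B) no remedial action — not satisfied.
So (ii) is satisfied (T OR F).
(A) exclusive control — not met.
(B) during posted hours — satisfied.
(iii): F OR T → true.
(a): T AND T AND T → true.
(i) entrant a minor — satisfied.
(ii) not open/obvious — not met.
(b): T AND F → false.
(1): T OR F → true.
(i) complaint lodged — met.
(ii) no assumed risk — satisfied.
(a) = T AND T = true.
(b) no signage posted — not met.
So (2) is satisfied (T OR F).
(a) not (proximate cause) — satisfied.
(b) condition ≥45 days old — fails.
(3) = T OR F = true.
So Overall is satisfied (T AND T AND T).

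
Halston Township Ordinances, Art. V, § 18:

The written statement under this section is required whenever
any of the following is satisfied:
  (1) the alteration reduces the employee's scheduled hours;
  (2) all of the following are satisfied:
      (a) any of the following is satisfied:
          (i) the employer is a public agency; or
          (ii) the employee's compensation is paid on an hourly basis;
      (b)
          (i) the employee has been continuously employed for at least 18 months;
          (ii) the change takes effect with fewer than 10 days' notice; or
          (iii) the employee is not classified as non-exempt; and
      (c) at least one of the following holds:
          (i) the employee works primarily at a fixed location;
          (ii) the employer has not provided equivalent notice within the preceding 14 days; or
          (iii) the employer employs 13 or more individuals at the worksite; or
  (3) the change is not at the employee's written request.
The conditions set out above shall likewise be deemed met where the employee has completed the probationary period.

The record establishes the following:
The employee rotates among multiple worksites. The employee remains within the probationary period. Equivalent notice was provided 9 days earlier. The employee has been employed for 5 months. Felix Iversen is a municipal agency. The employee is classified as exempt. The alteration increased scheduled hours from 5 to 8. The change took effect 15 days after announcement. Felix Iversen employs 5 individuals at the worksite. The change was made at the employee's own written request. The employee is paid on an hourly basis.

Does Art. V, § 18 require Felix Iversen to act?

No — not required.

(1) hours reduced — not met.
(i) public agency — satisfied.
(ii) hourly-paid — satisfied.
So (a) is satisfied (T OR T).
(i) tenure ≥ 18 mo. — not satisfied.
(ii) < 10 days' notice — not met.
(iii) not (non-exempt) — satisfied.
(b) = F OR F OR T = true.
(i) fixed location — not satisfied.
(ii) no recent notice — not satisfied.
(iii) ≥ 13 at site — not met.
(c): F OR F OR F → false.
(2): T AND T AND F → false.
(3) not employee-requested — not met.
So Overall is not satisfied (F OR F OR F).
Exception (past probation) — not satisfied.
Result: main false OR exception false → false.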